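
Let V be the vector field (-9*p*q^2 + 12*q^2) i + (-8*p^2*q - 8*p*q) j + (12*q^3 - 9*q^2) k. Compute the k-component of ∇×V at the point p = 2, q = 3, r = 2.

(∇×V)_3 = ∂V₂/∂p − ∂V₁/∂q
= -16*p*q - 8*q − (-18*p*q + 24*q)
= 2*p*q - 32*q
At (2, 3, 2): -84.

-84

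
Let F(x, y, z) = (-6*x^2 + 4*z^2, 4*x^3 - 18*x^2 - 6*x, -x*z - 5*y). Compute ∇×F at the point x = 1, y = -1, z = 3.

(-5, 27, -30)

(∇×F)₁ = ∂F₃/∂y − ∂F₂/∂z = -5
(∇×F)₂ = ∂F₁/∂z − ∂F₃/∂x = 9*z
(∇×F)₃ = ∂F₂/∂x − ∂F₁/∂y = 12*x^2 - 36*x - 6
∇×F = (-5, 9*z, 12*x^2 - 36*x - 6)
At (1, -1, 3): (-5, 27, -30).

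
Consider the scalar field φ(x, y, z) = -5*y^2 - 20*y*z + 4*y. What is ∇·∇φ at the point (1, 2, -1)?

∂²φ/∂x² = 0
∂²φ/∂y² = -10
∂²φ/∂z² = 0
∇²φ = -10
At (1, 2, -1): -10.

-10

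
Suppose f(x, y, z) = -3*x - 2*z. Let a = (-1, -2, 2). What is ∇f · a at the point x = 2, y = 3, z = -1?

-1

∂f/∂x = -3
∂f/∂y = 0
∂f/∂z = -2
∇f at (2, 3, -1) = (-3, 0, -2)
∇f · a = (-3)(-1) + (0)(-2) + (-2)(2) = -1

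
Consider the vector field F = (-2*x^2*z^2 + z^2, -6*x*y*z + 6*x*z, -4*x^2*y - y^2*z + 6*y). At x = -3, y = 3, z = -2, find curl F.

(-54, -4, 24)

(∇×F)₁ = ∂F₃/∂y − ∂F₂/∂z = -4*x^2 + 6*x*y - 6*x - 2*y*z + 6
(∇×F)₂ = ∂F₁/∂z − ∂F₃/∂x = -4*x^2*z + 8*x*y + 2*z
(∇×F)₃ = ∂F₂/∂x − ∂F₁/∂y = -6*y*z + 6*z
∇×F = (-4*x^2 + 6*x*y - 6*x - 2*y*z + 6, -4*x^2*z + 8*x*y + 2*z, -6*y*z + 6*z)
At (-3, 3, -2): (-54, -4, 24).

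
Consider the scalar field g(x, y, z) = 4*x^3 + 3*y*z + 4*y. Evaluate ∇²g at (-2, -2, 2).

-48

∂²g/∂x² = 24*x
∂²g/∂y² = 0
∂²g/∂z² = 0
∇²g = 24*x
At (-2, -2, 2): -48.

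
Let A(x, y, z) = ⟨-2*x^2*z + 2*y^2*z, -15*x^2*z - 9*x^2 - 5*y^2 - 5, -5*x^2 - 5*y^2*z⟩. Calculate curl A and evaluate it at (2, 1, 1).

(50, 14, -100)

(∇×A)₁ = ∂A₃/∂y − ∂A₂/∂z = 15*x^2 - 10*y*z
(∇×A)₂ = ∂A₁/∂z − ∂A₃/∂x = -2*x^2 + 10*x + 2*y^2
(∇×A)₃ = ∂A₂/∂x − ∂A₁/∂y = -30*x*z - 18*x - 4*y*z
∇×A = (15*x^2 - 10*y*z, -2*x^2 + 10*x + 2*y^2, -30*x*z - 18*x - 4*y*z)
At (2, 1, 1): (50, 14, -100).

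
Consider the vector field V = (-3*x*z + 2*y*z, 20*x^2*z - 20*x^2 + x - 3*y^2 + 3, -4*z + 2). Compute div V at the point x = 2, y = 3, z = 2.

∂V₁/∂x = -3*z
∂V₂/∂y = -6*y
∂V₃/∂z = -4
∇·V = -6*y - 3*z - 4
At (2, 3, 2): -28.

-28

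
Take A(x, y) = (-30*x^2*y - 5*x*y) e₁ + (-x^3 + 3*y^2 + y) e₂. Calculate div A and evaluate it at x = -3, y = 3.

544

∂A₁/∂x = -60*x*y - 5*y
∂A₂/∂y = 6*y + 1
∇·A = -60*x*y + y + 1
At (-3, 3): 544.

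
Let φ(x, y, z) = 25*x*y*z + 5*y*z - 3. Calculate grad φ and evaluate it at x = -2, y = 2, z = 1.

∂φ/∂x = 25*y*z
∂φ/∂y = 25*x*z + 5*z
∂φ/∂z = 25*x*y + 5*y
∇φ = (25*y*z, 25*x*z + 5*z, 25*x*y + 5*y)
At (-2, 2, 1): (50, -45, -90).

(50, -45, -90)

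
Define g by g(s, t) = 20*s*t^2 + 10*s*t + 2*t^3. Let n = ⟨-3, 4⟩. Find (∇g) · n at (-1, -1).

114

∂g/∂s = 20*t^2 + 10*t
∂g/∂t = 40*s*t + 10*s + 6*t^2
∇g at (-1, -1) = (10, 36)
∇g · n = (10)(-3) + (36)(4) = 114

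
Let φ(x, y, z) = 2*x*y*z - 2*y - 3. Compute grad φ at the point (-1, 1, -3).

∂φ/∂x = 2*y*z
∂φ/∂y = 2*x*z - 2
∂φ/∂z = 2*x*y
∇φ = (2*y*z, 2*x*z - 2, 2*x*y)
At (-1, 1, -3): (-6, 4, -2).

(-6, 4, -2)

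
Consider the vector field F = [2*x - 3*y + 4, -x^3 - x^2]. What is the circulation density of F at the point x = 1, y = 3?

∂F₂/∂x = -3*x^2 - 2*x
∂F₁/∂y = -3
Scalar curl = -3*x^2 - 2*x + 3
At (1, 3): -2.

-2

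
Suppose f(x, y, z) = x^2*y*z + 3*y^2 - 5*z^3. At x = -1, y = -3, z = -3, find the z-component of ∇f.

-138

(∇f)_3 = ∂f/∂z = x^2*y - 15*z^2
At (-1, -3, -3): -138.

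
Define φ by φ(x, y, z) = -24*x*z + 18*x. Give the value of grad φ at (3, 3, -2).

(66, 0, -72)

∂φ/∂x = -24*z + 18
∂φ/∂y = 0
∂φ/∂z = -24*x
∇φ = (-24*z + 18, 0, -24*x)
At (3, 3, -2): (66, 0, -72).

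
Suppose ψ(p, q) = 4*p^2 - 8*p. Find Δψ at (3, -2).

∂²ψ/∂p² = 8
∂²ψ/∂q² = 0
∇²ψ = 8
At (3, -2): 8.

8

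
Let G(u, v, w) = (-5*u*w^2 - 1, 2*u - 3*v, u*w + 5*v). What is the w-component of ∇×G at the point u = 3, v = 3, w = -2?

2

(∇×G)_3 = ∂G₂/∂u − ∂G₁/∂v
= 2 − (0)
= 2
At (3, 3, -2): 2.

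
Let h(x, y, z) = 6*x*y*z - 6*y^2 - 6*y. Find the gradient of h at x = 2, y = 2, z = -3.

∂h/∂x = 6*y*z
∂h/∂y = 6*x*z - 12*y - 6
∂h/∂z = 6*x*y
∇h = (6*y*z, 6*x*z - 12*y - 6, 6*x*y)
At (2, 2, -3): (-36, -66, 24).

(-36, -66, 24)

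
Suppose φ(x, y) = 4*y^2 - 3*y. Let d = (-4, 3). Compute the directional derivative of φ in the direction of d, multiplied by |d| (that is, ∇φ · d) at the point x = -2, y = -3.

-81

∂φ/∂x = 0
∂φ/∂y = 8*y - 3
∇φ at (-2, -3) = (0, -27)
∇φ · d = (0)(-4) + (-27)(3) = -81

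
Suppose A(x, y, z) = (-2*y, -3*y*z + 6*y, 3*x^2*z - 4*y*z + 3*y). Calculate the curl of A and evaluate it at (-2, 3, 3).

(0, 36, 2)

(∇×A)₁ = ∂A₃/∂y − ∂A₂/∂z = 3*y - 4*z + 3
(∇×A)₂ = ∂A₁/∂z − ∂A₃/∂x = -6*x*z
(∇×A)₃ = ∂A₂/∂x − ∂A₁/∂y = 2
∇×A = (3*y - 4*z + 3, -6*x*z, 2)
At (-2, 3, 3): (0, 36, 2).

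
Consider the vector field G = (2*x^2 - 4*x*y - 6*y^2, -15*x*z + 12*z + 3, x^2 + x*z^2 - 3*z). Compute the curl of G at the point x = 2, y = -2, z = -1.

(18, -5, -1)

(∇×G)₁ = ∂G₃/∂y − ∂G₂/∂z = 15*x - 12
(∇×G)₂ = ∂G₁/∂z − ∂G₃/∂x = -2*x - z^2
(∇×G)₃ = ∂G₂/∂x − ∂G₁/∂y = 4*x + 12*y - 15*z
∇×G = (15*x - 12, -2*x - z^2, 4*x + 12*y - 15*z)
At (2, -2, -1): (18, -5, -1).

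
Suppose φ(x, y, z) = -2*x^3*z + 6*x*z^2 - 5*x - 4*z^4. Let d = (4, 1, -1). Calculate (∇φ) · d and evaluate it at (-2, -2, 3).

396

∂φ/∂x = -6*x^2*z + 6*z^2 - 5
∂φ/∂y = 0
∂φ/∂z = -2*x^3 + 12*x*z - 16*z^3
∇φ at (-2, -2, 3) = (-23, 0, -488)
∇φ · d = (-23)(4) + (0)(1) + (-488)(-1) = 396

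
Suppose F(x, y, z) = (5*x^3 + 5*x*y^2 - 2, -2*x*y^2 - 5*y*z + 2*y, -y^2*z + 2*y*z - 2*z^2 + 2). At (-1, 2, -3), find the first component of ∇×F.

16

(∇×F)_1 = ∂F₃/∂y − ∂F₂/∂z
= -2*y*z + 2*z − (-5*y)
= -2*y*z + 5*y + 2*z
At (-1, 2, -3): 16.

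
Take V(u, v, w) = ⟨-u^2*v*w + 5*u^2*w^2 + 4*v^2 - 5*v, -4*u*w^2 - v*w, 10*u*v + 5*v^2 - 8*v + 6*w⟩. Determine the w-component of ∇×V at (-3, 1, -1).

-16

(∇×V)_3 = ∂V₂/∂u − ∂V₁/∂v
= -4*w^2 − (-u^2*w + 8*v - 5)
= u^2*w - 8*v - 4*w^2 + 5
At (-3, 1, -1): -16.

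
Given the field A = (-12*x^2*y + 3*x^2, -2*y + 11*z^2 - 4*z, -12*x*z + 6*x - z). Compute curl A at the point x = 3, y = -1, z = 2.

(-40, 18, 108)

(∇×A)₁ = ∂A₃/∂y − ∂A₂/∂z = -22*z + 4
(∇×A)₂ = ∂A₁/∂z − ∂A₃/∂x = 12*z - 6
(∇×A)₃ = ∂A₂/∂x − ∂A₁/∂y = 12*x^2
∇×A = (-22*z + 4, 12*z - 6, 12*x^2)
At (3, -1, 2): (-40, 18, 108).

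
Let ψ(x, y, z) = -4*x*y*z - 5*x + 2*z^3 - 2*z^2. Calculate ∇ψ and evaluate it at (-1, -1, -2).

∂ψ/∂x = -4*y*z - 5
∂ψ/∂y = -4*x*z
∂ψ/∂z = -4*x*y + 6*z^2 - 4*z
∇ψ = (-4*y*z - 5, -4*x*z, -4*x*y + 6*z^2 - 4*z)
At (-1, -1, -2): (-13, -8, 28).

(-13, -8, 28)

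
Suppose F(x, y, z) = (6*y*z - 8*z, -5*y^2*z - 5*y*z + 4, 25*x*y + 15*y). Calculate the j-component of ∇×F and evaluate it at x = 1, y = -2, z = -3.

(∇×F)_2 = ∂F₁/∂z − ∂F₃/∂x
= 6*y - 8 − (25*y)
= -19*y - 8
At (1, -2, -3): 30.

30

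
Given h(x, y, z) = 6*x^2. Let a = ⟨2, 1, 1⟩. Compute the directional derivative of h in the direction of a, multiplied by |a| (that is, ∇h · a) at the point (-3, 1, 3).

∂h/∂x = 12*x
∂h/∂y = 0
∂h/∂z = 0
∇h at (-3, 1, 3) = (-36, 0, 0)
∇h · a = (-36)(2) + (0)(1) + (0)(1) = -72

-72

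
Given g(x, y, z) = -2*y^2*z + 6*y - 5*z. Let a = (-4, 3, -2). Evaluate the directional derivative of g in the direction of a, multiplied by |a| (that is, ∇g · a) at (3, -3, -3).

∂g/∂x = 0
∂g/∂y = -4*y*z + 6
∂g/∂z = -2*y^2 - 5
∇g at (3, -3, -3) = (0, -30, -23)
∇g · a = (0)(-4) + (-30)(3) + (-23)(-2) = -44

-44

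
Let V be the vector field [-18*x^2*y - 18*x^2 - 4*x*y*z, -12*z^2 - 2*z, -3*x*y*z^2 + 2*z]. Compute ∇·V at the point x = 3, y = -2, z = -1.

∂V₁/∂x = -36*x*y - 36*x - 4*y*z
∂V₂/∂y = 0
∂V₃/∂z = -6*x*y*z + 2
∇·V = -6*x*y*z - 36*x*y - 36*x - 4*y*z + 2
At (3, -2, -1): 66.

66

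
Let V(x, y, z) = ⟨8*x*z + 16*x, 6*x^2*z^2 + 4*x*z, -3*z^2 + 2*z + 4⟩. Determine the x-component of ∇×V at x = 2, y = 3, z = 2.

-104

(∇×V)_1 = ∂V₃/∂y − ∂V₂/∂z
= 0 − (12*x^2*z + 4*x)
= -12*x^2*z - 4*x
At (2, 3, 2): -104.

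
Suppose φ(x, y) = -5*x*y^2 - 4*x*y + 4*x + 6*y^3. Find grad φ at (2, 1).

∂φ/∂x = -5*y^2 - 4*y + 4
∂φ/∂y = -10*x*y - 4*x + 18*y^2
∇φ = (-5*y^2 - 4*y + 4, -10*x*y - 4*x + 18*y^2)
At (2, 1): (-5, -10).

(-5, -10)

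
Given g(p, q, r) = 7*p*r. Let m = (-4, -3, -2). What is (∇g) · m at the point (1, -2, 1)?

-42

∂g/∂p = 7*r
∂g/∂q = 0
∂g/∂r = 7*p
∇g at (1, -2, 1) = (7, 0, 7)
∇g · m = (7)(-4) + (0)(-3) + (7)(-2) = -42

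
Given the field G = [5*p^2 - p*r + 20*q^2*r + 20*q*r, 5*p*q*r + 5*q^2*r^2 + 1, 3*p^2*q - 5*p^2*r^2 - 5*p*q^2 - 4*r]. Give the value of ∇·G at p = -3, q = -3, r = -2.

58

∂G₁/∂p = 10*p - r
∂G₂/∂q = 5*p*r + 10*q*r^2
∂G₃/∂r = -10*p^2*r - 4
∇·G = -10*p^2*r + 5*p*r + 10*p + 10*q*r^2 - r - 4
At (-3, -3, -2): 58.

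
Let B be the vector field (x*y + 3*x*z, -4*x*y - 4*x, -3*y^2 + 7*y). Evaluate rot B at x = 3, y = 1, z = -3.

(∇×B)₁ = ∂B₃/∂y − ∂B₂/∂z = -6*y + 7
(∇×B)₂ = ∂B₁/∂z − ∂B₃/∂x = 3*x
(∇×B)₃ = ∂B₂/∂x − ∂B₁/∂y = -x - 4*y - 4
∇×B = (-6*y + 7, 3*x, -x - 4*y - 4)
At (3, 1, -3): (1, 9, -11).

(1, 9, -11)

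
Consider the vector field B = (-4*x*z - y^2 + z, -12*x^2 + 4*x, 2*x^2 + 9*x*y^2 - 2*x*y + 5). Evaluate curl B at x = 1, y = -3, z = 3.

(-56, -94, -26)

(∇×B)₁ = ∂B₃/∂y − ∂B₂/∂z = 18*x*y - 2*x
(∇×B)₂ = ∂B₁/∂z − ∂B₃/∂x = -8*x - 9*y^2 + 2*y + 1
(∇×B)₃ = ∂B₂/∂x − ∂B₁/∂y = -24*x + 2*y + 4
∇×B = (18*x*y - 2*x, -8*x - 9*y^2 + 2*y + 1, -24*x + 2*y + 4)
At (1, -3, 3): (-56, -94, -26).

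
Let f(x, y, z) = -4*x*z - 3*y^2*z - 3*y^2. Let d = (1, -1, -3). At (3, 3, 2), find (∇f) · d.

163

∂f/∂x = -4*z
∂f/∂y = -6*y*z - 6*y
∂f/∂z = -4*x - 3*y^2
∇f at (3, 3, 2) = (-8, -54, -39)
∇f · d = (-8)(1) + (-54)(-1) + (-39)(-3) = 163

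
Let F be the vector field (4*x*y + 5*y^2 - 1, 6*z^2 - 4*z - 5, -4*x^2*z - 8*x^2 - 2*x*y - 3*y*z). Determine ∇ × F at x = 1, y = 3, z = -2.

(∇×F)₁ = ∂F₃/∂y − ∂F₂/∂z = -2*x - 15*z + 4
(∇×F)₂ = ∂F₁/∂z − ∂F₃/∂x = 8*x*z + 16*x + 2*y
(∇×F)₃ = ∂F₂/∂x − ∂F₁/∂y = -4*x - 10*y
∇×F = (-2*x - 15*z + 4, 8*x*z + 16*x + 2*y, -4*x - 10*y)
At (1, 3, -2): (32, 6, -34).

(32, 6, -34)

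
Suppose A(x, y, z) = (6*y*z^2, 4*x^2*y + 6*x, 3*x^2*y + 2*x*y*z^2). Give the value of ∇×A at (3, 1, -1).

(33, -32, 24)

(∇×A)₁ = ∂A₃/∂y − ∂A₂/∂z = 3*x^2 + 2*x*z^2
(∇×A)₂ = ∂A₁/∂z − ∂A₃/∂x = -6*x*y - 2*y*z^2 + 12*y*z
(∇×A)₃ = ∂A₂/∂x − ∂A₁/∂y = 8*x*y - 6*z^2 + 6
∇×A = (3*x^2 + 2*x*z^2, -6*x*y - 2*y*z^2 + 12*y*z, 8*x*y - 6*z^2 + 6)
At (3, 1, -1): (33, -32, 24).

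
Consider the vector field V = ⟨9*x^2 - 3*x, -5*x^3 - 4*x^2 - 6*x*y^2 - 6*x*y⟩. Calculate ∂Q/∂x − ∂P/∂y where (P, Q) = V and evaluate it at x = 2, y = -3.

-112

∂V₂/∂x = -15*x^2 - 8*x - 6*y^2 - 6*y
∂V₁/∂y = 0
Scalar curl = -15*x^2 - 8*x - 6*y^2 - 6*y
At (2, -3): -112.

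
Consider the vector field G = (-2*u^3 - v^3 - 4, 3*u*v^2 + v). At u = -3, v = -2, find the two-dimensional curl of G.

∂G₂/∂u = 3*v^2
∂G₁/∂v = -3*v^2
Scalar curl = 6*v^2
At (-3, -2): 24.

24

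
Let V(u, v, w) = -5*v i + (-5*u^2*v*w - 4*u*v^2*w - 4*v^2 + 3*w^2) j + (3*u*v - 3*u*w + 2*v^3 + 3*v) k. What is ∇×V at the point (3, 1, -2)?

(∇×V)₁ = ∂V₃/∂v − ∂V₂/∂w = 5*u^2*v + 4*u*v^2 + 3*u + 6*v^2 - 6*w + 3
(∇×V)₂ = ∂V₁/∂w − ∂V₃/∂u = -3*v + 3*w
(∇×V)₃ = ∂V₂/∂u − ∂V₁/∂v = -10*u*v*w - 4*v^2*w + 5
∇×V = (5*u^2*v + 4*u*v^2 + 3*u + 6*v^2 - 6*w + 3, -3*v + 3*w, -10*u*v*w - 4*v^2*w + 5)
At (3, 1, -2): (87, -9, 73).

(87, -9, 73)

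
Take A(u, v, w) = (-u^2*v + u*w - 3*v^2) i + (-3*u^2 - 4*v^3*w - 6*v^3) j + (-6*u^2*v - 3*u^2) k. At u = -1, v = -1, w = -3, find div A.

∂A₁/∂u = -2*u*v + w
∂A₂/∂v = -12*v^2*w - 18*v^2
∂A₃/∂w = 0
∇·A = -2*u*v - 12*v^2*w - 18*v^2 + w
At (-1, -1, -3): 13.

13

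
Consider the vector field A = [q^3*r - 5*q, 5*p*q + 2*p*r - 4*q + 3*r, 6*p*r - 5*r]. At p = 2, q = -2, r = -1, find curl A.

(∇×A)₁ = ∂A₃/∂q − ∂A₂/∂r = -2*p - 3
(∇×A)₂ = ∂A₁/∂r − ∂A₃/∂p = q^3 - 6*r
(∇×A)₃ = ∂A₂/∂p − ∂A₁/∂q = -3*q^2*r + 5*q + 2*r + 5
∇×A = (-2*p - 3, q^3 - 6*r, -3*q^2*r + 5*q + 2*r + 5)
At (2, -2, -1): (-7, -2, 5).

(-7, -2, 5)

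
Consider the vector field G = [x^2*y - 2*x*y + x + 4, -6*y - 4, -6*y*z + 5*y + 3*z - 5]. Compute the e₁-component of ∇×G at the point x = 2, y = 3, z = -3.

(∇×G)_1 = ∂G₃/∂y − ∂G₂/∂z
= -6*z + 5 − (0)
= -6*z + 5
At (2, 3, -3): 23.

23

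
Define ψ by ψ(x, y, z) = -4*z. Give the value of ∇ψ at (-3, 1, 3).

∂ψ/∂x = 0
∂ψ/∂y = 0
∂ψ/∂z = -4
∇ψ = (0, 0, -4)
At (-3, 1, 3): (0, 0, -4).

(0, 0, -4)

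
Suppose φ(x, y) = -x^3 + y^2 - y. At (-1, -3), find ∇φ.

∂φ/∂x = -3*x^2
∂φ/∂y = 2*y - 1
∇φ = (-3*x^2, 2*y - 1)
At (-1, -3): (-3, -7).

(-3, -7)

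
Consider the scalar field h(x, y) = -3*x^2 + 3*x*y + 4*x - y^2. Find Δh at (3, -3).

-8

∂²h/∂x² = -6
∂²h/∂y² = -2
∇²h = -8
At (3, -3): -8.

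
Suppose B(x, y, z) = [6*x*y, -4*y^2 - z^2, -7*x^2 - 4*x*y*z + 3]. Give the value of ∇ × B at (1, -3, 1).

(∇×B)₁ = ∂B₃/∂y − ∂B₂/∂z = -4*x*z + 2*z
(∇×B)₂ = ∂B₁/∂z − ∂B₃/∂x = 14*x + 4*y*z
(∇×B)₃ = ∂B₂/∂x − ∂B₁/∂y = -6*x
∇×B = (-4*x*z + 2*z, 14*x + 4*y*z, -6*x)
At (1, -3, 1): (-2, 2, -6).

(-2, 2, -6)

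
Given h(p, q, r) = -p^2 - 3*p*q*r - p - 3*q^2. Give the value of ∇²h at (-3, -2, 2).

∂²h/∂p² = -2
∂²h/∂q² = -6
∂²h/∂r² = 0
∇²h = -8
At (-3, -2, 2): -8.

-8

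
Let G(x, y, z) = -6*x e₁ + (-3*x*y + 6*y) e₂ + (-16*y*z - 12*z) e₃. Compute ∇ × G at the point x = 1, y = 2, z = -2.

(32, 0, -6)

(∇×G)₁ = ∂G₃/∂y − ∂G₂/∂z = -16*z
(∇×G)₂ = ∂G₁/∂z − ∂G₃/∂x = 0
(∇×G)₃ = ∂G₂/∂x − ∂G₁/∂y = -3*y
∇×G = (-16*z, 0, -3*y)
At (1, 2, -2): (32, 0, -6).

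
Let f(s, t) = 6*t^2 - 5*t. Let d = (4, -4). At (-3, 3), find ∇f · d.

∂f/∂s = 0
∂f/∂t = 12*t - 5
∇f at (-3, 3) = (0, 31)
∇f · d = (0)(4) + (31)(-4) = -124

-124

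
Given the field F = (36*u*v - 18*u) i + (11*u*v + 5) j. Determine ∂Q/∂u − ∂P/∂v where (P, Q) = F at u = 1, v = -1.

∂F₂/∂u = 11*v
∂F₁/∂v = 36*u
Scalar curl = -36*u + 11*v
At (1, -1): -47.

-47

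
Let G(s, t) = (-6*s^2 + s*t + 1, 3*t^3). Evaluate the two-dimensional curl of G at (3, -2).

-3

∂G₂/∂s = 0
∂G₁/∂t = s
Scalar curl = -s
At (3, -2): -3.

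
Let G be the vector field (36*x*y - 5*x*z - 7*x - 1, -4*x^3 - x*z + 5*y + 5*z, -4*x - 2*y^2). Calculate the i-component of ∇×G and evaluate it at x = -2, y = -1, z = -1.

-3

(∇×G)_1 = ∂G₃/∂y − ∂G₂/∂z
= -4*y − (-x + 5)
= x - 4*y - 5
At (-2, -1, -1): -3.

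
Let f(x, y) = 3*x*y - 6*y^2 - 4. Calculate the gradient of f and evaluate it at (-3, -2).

(-6, 15)

∂f/∂x = 3*y
∂f/∂y = 3*x - 12*y
∇f = (3*y, 3*x - 12*y)
At (-3, -2): (-6, 15).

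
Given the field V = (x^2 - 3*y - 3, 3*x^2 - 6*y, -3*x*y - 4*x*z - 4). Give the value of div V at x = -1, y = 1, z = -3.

∂V₁/∂x = 2*x
∂V₂/∂y = -6
∂V₃/∂z = -4*x
∇·V = -2*x - 6
At (-1, 1, -3): -4.

-4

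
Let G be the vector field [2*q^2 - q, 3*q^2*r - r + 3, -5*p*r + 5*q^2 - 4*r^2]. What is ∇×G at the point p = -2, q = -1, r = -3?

(-12, -15, 5)

(∇×G)₁ = ∂G₃/∂q − ∂G₂/∂r = -3*q^2 + 10*q + 1
(∇×G)₂ = ∂G₁/∂r − ∂G₃/∂p = 5*r
(∇×G)₃ = ∂G₂/∂p − ∂G₁/∂q = -4*q + 1
∇×G = (-3*q^2 + 10*q + 1, 5*r, -4*q + 1)
At (-2, -1, -3): (-12, -15, 5).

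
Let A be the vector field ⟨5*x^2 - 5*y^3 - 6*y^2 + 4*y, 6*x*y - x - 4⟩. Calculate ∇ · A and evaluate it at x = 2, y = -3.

∂A₁/∂x = 10*x
∂A₂/∂y = 6*x
∇·A = 16*x
At (2, -3): 32.

32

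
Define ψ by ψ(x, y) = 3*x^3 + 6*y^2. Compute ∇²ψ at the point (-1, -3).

∂²ψ/∂x² = 18*x
∂²ψ/∂y² = 12
∇²ψ = 18*x + 12
At (-1, -3): -6.

-6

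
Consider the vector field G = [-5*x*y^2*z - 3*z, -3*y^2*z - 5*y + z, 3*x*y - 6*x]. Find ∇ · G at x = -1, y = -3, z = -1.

22

∂G₁/∂x = -5*y^2*z
∂G₂/∂y = -6*y*z - 5
∂G₃/∂z = 0
∇·G = -5*y^2*z - 6*y*z - 5
At (-1, -3, -1): 22.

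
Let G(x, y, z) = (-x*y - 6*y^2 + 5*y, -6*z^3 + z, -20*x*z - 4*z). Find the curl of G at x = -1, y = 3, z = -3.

(161, -60, 30)

(∇×G)₁ = ∂G₃/∂y − ∂G₂/∂z = 18*z^2 - 1
(∇×G)₂ = ∂G₁/∂z − ∂G₃/∂x = 20*z
(∇×G)₃ = ∂G₂/∂x − ∂G₁/∂y = x + 12*y - 5
∇×G = (18*z^2 - 1, 20*z, x + 12*y - 5)
At (-1, 3, -3): (161, -60, 30).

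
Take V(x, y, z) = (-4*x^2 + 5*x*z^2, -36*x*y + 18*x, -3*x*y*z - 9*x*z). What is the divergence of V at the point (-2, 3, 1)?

∂V₁/∂x = -8*x + 5*z^2
∂V₂/∂y = -36*x
∂V₃/∂z = -3*x*y - 9*x
∇·V = -3*x*y - 53*x + 5*z^2
At (-2, 3, 1): 129.

129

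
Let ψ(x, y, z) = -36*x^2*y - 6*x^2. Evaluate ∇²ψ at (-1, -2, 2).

∂²ψ/∂x² = -12*(6*y + 1)
∂²ψ/∂y² = 0
∂²ψ/∂z² = 0
∇²ψ = -72*y - 12
At (-1, -2, 2): 132.

132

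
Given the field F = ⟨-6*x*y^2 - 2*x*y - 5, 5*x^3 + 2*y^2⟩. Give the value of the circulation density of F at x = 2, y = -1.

40

∂F₂/∂x = 15*x^2
∂F₁/∂y = -12*x*y - 2*x
Scalar curl = 15*x^2 + 12*x*y + 2*x
At (2, -1): 40.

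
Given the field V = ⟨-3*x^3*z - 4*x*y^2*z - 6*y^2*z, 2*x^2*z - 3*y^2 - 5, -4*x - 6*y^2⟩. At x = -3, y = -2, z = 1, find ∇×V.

(∇×V)₁ = ∂V₃/∂y − ∂V₂/∂z = -2*x^2 - 12*y
(∇×V)₂ = ∂V₁/∂z − ∂V₃/∂x = -3*x^3 - 4*x*y^2 - 6*y^2 + 4
(∇×V)₃ = ∂V₂/∂x − ∂V₁/∂y = 8*x*y*z + 4*x*z + 12*y*z
∇×V = (-2*x^2 - 12*y, -3*x^3 - 4*x*y^2 - 6*y^2 + 4, 8*x*y*z + 4*x*z + 12*y*z)
At (-3, -2, 1): (6, 109, 12).

(6, 109, 12)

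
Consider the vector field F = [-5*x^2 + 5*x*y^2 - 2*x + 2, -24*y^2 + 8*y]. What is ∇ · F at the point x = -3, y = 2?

-40

∂F₁/∂x = -10*x + 5*y^2 - 2
∂F₂/∂y = -48*y + 8
∇·F = -10*x + 5*y^2 - 48*y + 6
At (-3, 2): -40.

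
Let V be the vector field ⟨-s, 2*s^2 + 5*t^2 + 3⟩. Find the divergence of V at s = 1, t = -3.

-31

∂V₁/∂s = -1
∂V₂/∂t = 10*t
∇·V = 10*t - 1
At (1, -3): -31.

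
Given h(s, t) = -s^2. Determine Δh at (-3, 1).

∂²h/∂s² = -2
∂²h/∂t² = 0
∇²h = -2
At (-3, 1): -2.

-2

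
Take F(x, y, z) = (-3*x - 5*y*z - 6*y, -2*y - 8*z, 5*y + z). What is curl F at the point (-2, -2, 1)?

(∇×F)₁ = ∂F₃/∂y − ∂F₂/∂z = 13
(∇×F)₂ = ∂F₁/∂z − ∂F₃/∂x = -5*y
(∇×F)₃ = ∂F₂/∂x − ∂F₁/∂y = 5*z + 6
∇×F = (13, -5*y, 5*z + 6)
At (-2, -2, 1): (13, 10, 11).

(13, 10, 11)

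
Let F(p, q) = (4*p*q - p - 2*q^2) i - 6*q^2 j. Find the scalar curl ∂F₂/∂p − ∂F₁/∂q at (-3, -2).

∂F₂/∂p = 0
∂F₁/∂q = 4*p - 4*q
Scalar curl = -4*p + 4*q
At (-3, -2): 4.

4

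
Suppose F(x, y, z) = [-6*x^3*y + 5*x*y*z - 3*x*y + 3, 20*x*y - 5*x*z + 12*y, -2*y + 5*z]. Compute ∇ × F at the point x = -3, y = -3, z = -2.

(∇×F)₁ = ∂F₃/∂y − ∂F₂/∂z = 5*x - 2
(∇×F)₂ = ∂F₁/∂z − ∂F₃/∂x = 5*x*y
(∇×F)₃ = ∂F₂/∂x − ∂F₁/∂y = 6*x^3 - 5*x*z + 3*x + 20*y - 5*z
∇×F = (5*x - 2, 5*x*y, 6*x^3 - 5*x*z + 3*x + 20*y - 5*z)
At (-3, -3, -2): (-17, 45, -251).

(-17, 45, -251)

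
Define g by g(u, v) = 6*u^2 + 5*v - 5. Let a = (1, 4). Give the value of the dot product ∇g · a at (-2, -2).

-4

∂g/∂u = 12*u
∂g/∂v = 5
∇g at (-2, -2) = (-24, 5)
∇g · a = (-24)(1) + (5)(4) = -4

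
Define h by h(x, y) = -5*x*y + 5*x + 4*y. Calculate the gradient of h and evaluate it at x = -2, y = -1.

(10, 14)

∂h/∂x = -5*y + 5
∂h/∂y = -5*x + 4
∇h = (-5*y + 5, -5*x + 4)
At (-2, -1): (10, 14).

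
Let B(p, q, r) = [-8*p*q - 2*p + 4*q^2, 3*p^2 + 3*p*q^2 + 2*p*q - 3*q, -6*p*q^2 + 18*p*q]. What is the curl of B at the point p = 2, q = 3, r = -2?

(∇×B)₁ = ∂B₃/∂q − ∂B₂/∂r = -12*p*q + 18*p
(∇×B)₂ = ∂B₁/∂r − ∂B₃/∂p = 6*q^2 - 18*q
(∇×B)₃ = ∂B₂/∂p − ∂B₁/∂q = 14*p + 3*q^2 - 6*q
∇×B = (-12*p*q + 18*p, 6*q^2 - 18*q, 14*p + 3*q^2 - 6*q)
At (2, 3, -2): (-36, 0, 37).

(-36, 0, 37)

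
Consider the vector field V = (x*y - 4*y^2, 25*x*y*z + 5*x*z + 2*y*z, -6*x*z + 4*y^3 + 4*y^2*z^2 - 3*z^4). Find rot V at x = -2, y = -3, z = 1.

(∇×V)₁ = ∂V₃/∂y − ∂V₂/∂z = -25*x*y - 5*x + 12*y^2 + 8*y*z^2 - 2*y
(∇×V)₂ = ∂V₁/∂z − ∂V₃/∂x = 6*z
(∇×V)₃ = ∂V₂/∂x − ∂V₁/∂y = -x + 25*y*z + 8*y + 5*z
∇×V = (-25*x*y - 5*x + 12*y^2 + 8*y*z^2 - 2*y, 6*z, -x + 25*y*z + 8*y + 5*z)
At (-2, -3, 1): (-50, 6, -92).

(-50, 6, -92)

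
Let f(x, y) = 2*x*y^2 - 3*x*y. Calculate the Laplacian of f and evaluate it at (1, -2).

4

∂²f/∂x² = 0
∂²f/∂y² = 4*x
∇²f = 4*x
At (1, -2): 4.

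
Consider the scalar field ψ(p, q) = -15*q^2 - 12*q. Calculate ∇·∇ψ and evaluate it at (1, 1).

∂²ψ/∂p² = 0
∂²ψ/∂q² = -30
∇²ψ = -30
At (1, 1): -30.

-30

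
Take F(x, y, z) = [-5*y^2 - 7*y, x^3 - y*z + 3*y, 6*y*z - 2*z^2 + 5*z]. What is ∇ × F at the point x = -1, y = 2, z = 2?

(14, 0, 30)

(∇×F)₁ = ∂F₃/∂y − ∂F₂/∂z = y + 6*z
(∇×F)₂ = ∂F₁/∂z − ∂F₃/∂x = 0
(∇×F)₃ = ∂F₂/∂x − ∂F₁/∂y = 3*x^2 + 10*y + 7
∇×F = (y + 6*z, 0, 3*x^2 + 10*y + 7)
At (-1, 2, 2): (14, 0, 30).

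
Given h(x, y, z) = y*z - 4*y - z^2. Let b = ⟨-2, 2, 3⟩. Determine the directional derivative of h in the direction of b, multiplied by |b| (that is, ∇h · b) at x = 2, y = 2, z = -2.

∂h/∂x = 0
∂h/∂y = z - 4
∂h/∂z = y - 2*z
∇h at (2, 2, -2) = (0, -6, 6)
∇h · b = (0)(-2) + (-6)(2) + (6)(3) = 6

6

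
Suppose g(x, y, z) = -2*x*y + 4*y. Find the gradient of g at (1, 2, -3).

∂g/∂x = -2*y
∂g/∂y = -2*x + 4
∂g/∂z = 0
∇g = (-2*y, -2*x + 4, 0)
At (1, 2, -3): (-4, 2, 0).

(-4, 2, 0)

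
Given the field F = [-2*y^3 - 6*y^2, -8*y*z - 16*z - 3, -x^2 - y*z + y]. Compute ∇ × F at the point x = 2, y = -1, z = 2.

(∇×F)₁ = ∂F₃/∂y − ∂F₂/∂z = 8*y - z + 17
(∇×F)₂ = ∂F₁/∂z − ∂F₃/∂x = 2*x
(∇×F)₃ = ∂F₂/∂x − ∂F₁/∂y = 6*y^2 + 12*y
∇×F = (8*y - z + 17, 2*x, 6*y^2 + 12*y)
At (2, -1, 2): (7, 4, -6).

(7, 4, -6)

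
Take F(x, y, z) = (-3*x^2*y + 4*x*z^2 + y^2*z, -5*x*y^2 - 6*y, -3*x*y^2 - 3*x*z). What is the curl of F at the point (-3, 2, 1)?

(∇×F)₁ = ∂F₃/∂y − ∂F₂/∂z = -6*x*y
(∇×F)₂ = ∂F₁/∂z − ∂F₃/∂x = 8*x*z + 4*y^2 + 3*z
(∇×F)₃ = ∂F₂/∂x − ∂F₁/∂y = 3*x^2 - 5*y^2 - 2*y*z
∇×F = (-6*x*y, 8*x*z + 4*y^2 + 3*z, 3*x^2 - 5*y^2 - 2*y*z)
At (-3, 2, 1): (36, -5, 3).

(36, -5, 3)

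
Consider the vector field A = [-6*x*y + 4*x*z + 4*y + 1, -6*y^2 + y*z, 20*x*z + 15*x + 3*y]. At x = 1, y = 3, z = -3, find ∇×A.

(∇×A)₁ = ∂A₃/∂y − ∂A₂/∂z = -y + 3
(∇×A)₂ = ∂A₁/∂z − ∂A₃/∂x = 4*x - 20*z - 15
(∇×A)₃ = ∂A₂/∂x − ∂A₁/∂y = 6*x - 4
∇×A = (-y + 3, 4*x - 20*z - 15, 6*x - 4)
At (1, 3, -3): (0, 49, 2).

(0, 49, 2)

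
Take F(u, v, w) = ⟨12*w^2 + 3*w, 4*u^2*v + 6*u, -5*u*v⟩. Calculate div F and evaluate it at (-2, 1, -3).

∂F₁/∂u = 0
∂F₂/∂v = 4*u^2
∂F₃/∂w = 0
∇·F = 4*u^2
At (-2, 1, -3): 16.

16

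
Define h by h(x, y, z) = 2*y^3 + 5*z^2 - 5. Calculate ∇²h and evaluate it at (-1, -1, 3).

∂²h/∂x² = 0
∂²h/∂y² = 12*y
∂²h/∂z² = 10
∇²h = 12*y + 10
At (-1, -1, 3): -2.

-2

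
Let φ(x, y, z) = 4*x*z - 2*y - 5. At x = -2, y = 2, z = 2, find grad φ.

∂φ/∂x = 4*z
∂φ/∂y = -2
∂φ/∂z = 4*x
∇φ = (4*z, -2, 4*x)
At (-2, 2, 2): (8, -2, -8).

(8, -2, -8)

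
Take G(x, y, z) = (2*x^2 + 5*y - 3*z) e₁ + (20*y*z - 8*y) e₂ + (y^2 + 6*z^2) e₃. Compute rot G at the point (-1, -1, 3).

(18, -3, -5)

(∇×G)₁ = ∂G₃/∂y − ∂G₂/∂z = -18*y
(∇×G)₂ = ∂G₁/∂z − ∂G₃/∂x = -3
(∇×G)₃ = ∂G₂/∂x − ∂G₁/∂y = -5
∇×G = (-18*y, -3, -5)
At (-1, -1, 3): (18, -3, -5).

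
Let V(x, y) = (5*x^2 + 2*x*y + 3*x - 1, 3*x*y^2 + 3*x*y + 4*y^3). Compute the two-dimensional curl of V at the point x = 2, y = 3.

∂V₂/∂x = 3*y^2 + 3*y
∂V₁/∂y = 2*x
Scalar curl = -2*x + 3*y^2 + 3*y
At (2, 3): 32.

32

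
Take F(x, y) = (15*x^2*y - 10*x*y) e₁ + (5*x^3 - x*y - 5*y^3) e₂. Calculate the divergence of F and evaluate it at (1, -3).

∂F₁/∂x = 30*x*y - 10*y
∂F₂/∂y = -x - 15*y^2
∇·F = 30*x*y - x - 15*y^2 - 10*y
At (1, -3): -196.

-196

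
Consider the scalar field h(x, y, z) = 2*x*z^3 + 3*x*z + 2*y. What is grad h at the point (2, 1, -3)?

∂h/∂x = 2*z^3 + 3*z
∂h/∂y = 2
∂h/∂z = 6*x*z^2 + 3*x
∇h = (2*z^3 + 3*z, 2, 6*x*z^2 + 3*x)
At (2, 1, -3): (-63, 2, 114).

(-63, 2, 114)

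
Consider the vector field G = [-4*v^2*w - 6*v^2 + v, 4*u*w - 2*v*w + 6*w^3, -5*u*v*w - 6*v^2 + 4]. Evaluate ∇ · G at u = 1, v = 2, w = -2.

∂G₁/∂u = 0
∂G₂/∂v = -2*w
∂G₃/∂w = -5*u*v
∇·G = -5*u*v - 2*w
At (1, 2, -2): -6.

-6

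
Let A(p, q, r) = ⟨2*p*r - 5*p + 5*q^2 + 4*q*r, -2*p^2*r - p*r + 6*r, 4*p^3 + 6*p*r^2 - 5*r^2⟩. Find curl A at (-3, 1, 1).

(9, -116, -3)

(∇×A)₁ = ∂A₃/∂q − ∂A₂/∂r = 2*p^2 + p - 6
(∇×A)₂ = ∂A₁/∂r − ∂A₃/∂p = -12*p^2 + 2*p + 4*q - 6*r^2
(∇×A)₃ = ∂A₂/∂p − ∂A₁/∂q = -4*p*r - 10*q - 5*r
∇×A = (2*p^2 + p - 6, -12*p^2 + 2*p + 4*q - 6*r^2, -4*p*r - 10*q - 5*r)
At (-3, 1, 1): (9, -116, -3).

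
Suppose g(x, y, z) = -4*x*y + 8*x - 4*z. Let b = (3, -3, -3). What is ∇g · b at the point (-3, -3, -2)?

36

∂g/∂x = -4*y + 8
∂g/∂y = -4*x
∂g/∂z = -4
∇g at (-3, -3, -2) = (20, 12, -4)
∇g · b = (20)(3) + (12)(-3) + (-4)(-3) = 36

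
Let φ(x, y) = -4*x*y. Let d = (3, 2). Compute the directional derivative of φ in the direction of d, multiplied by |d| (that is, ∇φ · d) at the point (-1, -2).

32

∂φ/∂x = -4*y
∂φ/∂y = -4*x
∇φ at (-1, -2) = (8, 4)
∇φ · d = (8)(3) + (4)(2) = 32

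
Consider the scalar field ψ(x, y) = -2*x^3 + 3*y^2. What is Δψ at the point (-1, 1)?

18

∂²ψ/∂x² = -12*x
∂²ψ/∂y² = 6
∇²ψ = -12*x + 6
At (-1, 1): 18.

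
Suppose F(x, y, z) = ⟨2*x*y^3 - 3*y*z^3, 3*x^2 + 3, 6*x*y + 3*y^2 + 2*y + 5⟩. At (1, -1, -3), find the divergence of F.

-2

∂F₁/∂x = 2*y^3
∂F₂/∂y = 0
∂F₃/∂z = 0
∇·F = 2*y^3
At (1, -1, -3): -2.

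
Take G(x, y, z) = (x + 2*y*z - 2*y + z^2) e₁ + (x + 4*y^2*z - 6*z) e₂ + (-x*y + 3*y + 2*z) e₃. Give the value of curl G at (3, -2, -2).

(-10, -10, 7)

(∇×G)₁ = ∂G₃/∂y − ∂G₂/∂z = -x - 4*y^2 + 9
(∇×G)₂ = ∂G₁/∂z − ∂G₃/∂x = 3*y + 2*z
(∇×G)₃ = ∂G₂/∂x − ∂G₁/∂y = -2*z + 3
∇×G = (-x - 4*y^2 + 9, 3*y + 2*z, -2*z + 3)
At (3, -2, -2): (-10, -10, 7).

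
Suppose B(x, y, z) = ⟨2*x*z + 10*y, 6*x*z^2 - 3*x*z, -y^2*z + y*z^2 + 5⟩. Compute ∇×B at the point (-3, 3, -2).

(∇×B)₁ = ∂B₃/∂y − ∂B₂/∂z = -12*x*z + 3*x - 2*y*z + z^2
(∇×B)₂ = ∂B₁/∂z − ∂B₃/∂x = 2*x
(∇×B)₃ = ∂B₂/∂x − ∂B₁/∂y = 6*z^2 - 3*z - 10
∇×B = (-12*x*z + 3*x - 2*y*z + z^2, 2*x, 6*z^2 - 3*z - 10)
At (-3, 3, -2): (-65, -6, 20).

(-65, -6, 20)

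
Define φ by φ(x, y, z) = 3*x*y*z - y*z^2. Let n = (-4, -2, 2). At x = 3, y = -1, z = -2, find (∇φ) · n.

∂φ/∂x = 3*y*z
∂φ/∂y = 3*x*z - z^2
∂φ/∂z = 3*x*y - 2*y*z
∇φ at (3, -1, -2) = (6, -22, -13)
∇φ · n = (6)(-4) + (-22)(-2) + (-13)(2) = -6

-6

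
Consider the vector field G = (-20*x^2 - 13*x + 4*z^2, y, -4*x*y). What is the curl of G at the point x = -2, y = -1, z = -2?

(∇×G)₁ = ∂G₃/∂y − ∂G₂/∂z = -4*x
(∇×G)₂ = ∂G₁/∂z − ∂G₃/∂x = 4*y + 8*z
(∇×G)₃ = ∂G₂/∂x − ∂G₁/∂y = 0
∇×G = (-4*x, 4*y + 8*z, 0)
At (-2, -1, -2): (8, -20, 0).

(8, -20, 0)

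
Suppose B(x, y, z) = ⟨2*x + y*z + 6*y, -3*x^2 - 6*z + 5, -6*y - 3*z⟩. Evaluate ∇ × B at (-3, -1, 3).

(∇×B)₁ = ∂B₃/∂y − ∂B₂/∂z = 0
(∇×B)₂ = ∂B₁/∂z − ∂B₃/∂x = y
(∇×B)₃ = ∂B₂/∂x − ∂B₁/∂y = -6*x - z - 6
∇×B = (0, y, -6*x - z - 6)
At (-3, -1, 3): (0, -1, 9).

(0, -1, 9)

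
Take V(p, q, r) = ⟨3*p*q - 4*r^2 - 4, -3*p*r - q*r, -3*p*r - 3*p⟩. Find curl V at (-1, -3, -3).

(-6, 18, 12)

(∇×V)₁ = ∂V₃/∂q − ∂V₂/∂r = 3*p + q
(∇×V)₂ = ∂V₁/∂r − ∂V₃/∂p = -5*r + 3
(∇×V)₃ = ∂V₂/∂p − ∂V₁/∂q = -3*p - 3*r
∇×V = (3*p + q, -5*r + 3, -3*p - 3*r)
At (-1, -3, -3): (-6, 18, 12).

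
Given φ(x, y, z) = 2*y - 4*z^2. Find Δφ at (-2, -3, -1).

-8

∂²φ/∂x² = 0
∂²φ/∂y² = 0
∂²φ/∂z² = -8
∇²φ = -8
At (-2, -3, -1): -8.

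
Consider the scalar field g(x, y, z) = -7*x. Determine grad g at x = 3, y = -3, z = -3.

∂g/∂x = -7
∂g/∂y = 0
∂g/∂z = 0
∇g = (-7, 0, 0)
At (3, -3, -3): (-7, 0, 0).

(-7, 0, 0)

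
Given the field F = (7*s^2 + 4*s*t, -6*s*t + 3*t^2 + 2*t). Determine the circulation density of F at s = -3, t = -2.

∂F₂/∂s = -6*t
∂F₁/∂t = 4*s
Scalar curl = -4*s - 6*t
At (-3, -2): 24.

24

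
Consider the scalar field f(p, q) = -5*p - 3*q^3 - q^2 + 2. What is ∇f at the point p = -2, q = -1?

∂f/∂p = -5
∂f/∂q = -9*q^2 - 2*q
∇f = (-5, -9*q^2 - 2*q)
At (-2, -1): (-5, -7).

(-5, -7)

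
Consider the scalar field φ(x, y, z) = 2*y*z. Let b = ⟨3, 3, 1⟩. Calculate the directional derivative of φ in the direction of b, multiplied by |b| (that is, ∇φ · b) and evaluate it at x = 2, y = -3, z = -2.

-18

∂φ/∂x = 0
∂φ/∂y = 2*z
∂φ/∂z = 2*y
∇φ at (2, -3, -2) = (0, -4, -6)
∇φ · b = (0)(3) + (-4)(3) + (-6)(1) = -18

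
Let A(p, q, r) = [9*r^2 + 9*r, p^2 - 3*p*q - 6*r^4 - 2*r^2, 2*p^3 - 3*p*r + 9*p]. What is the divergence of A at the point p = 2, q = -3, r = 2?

-12

∂A₁/∂p = 0
∂A₂/∂q = -3*p
∂A₃/∂r = -3*p
∇·A = -6*p
At (2, -3, 2): -12.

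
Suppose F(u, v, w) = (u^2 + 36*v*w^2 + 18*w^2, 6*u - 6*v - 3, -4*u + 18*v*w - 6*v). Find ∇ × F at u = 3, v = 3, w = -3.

(∇×F)₁ = ∂F₃/∂v − ∂F₂/∂w = 18*w - 6
(∇×F)₂ = ∂F₁/∂w − ∂F₃/∂u = 72*v*w + 36*w + 4
(∇×F)₃ = ∂F₂/∂u − ∂F₁/∂v = -36*w^2 + 6
∇×F = (18*w - 6, 72*v*w + 36*w + 4, -36*w^2 + 6)
At (3, 3, -3): (-60, -752, -318).

(-60, -752, -318)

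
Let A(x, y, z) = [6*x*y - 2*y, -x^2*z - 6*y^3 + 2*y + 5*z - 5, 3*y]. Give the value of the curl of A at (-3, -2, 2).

(7, 0, 32)

(∇×A)₁ = ∂A₃/∂y − ∂A₂/∂z = x^2 - 2
(∇×A)₂ = ∂A₁/∂z − ∂A₃/∂x = 0
(∇×A)₃ = ∂A₂/∂x − ∂A₁/∂y = -2*x*z - 6*x + 2
∇×A = (x^2 - 2, 0, -2*x*z - 6*x + 2)
At (-3, -2, 2): (7, 0, 32).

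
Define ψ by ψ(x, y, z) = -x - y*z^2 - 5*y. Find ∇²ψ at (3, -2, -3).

4

∂²ψ/∂x² = 0
∂²ψ/∂y² = 0
∂²ψ/∂z² = -2*y
∇²ψ = -2*y
At (3, -2, -3): 4.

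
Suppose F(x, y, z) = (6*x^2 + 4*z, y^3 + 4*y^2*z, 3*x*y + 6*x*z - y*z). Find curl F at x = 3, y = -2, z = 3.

(-10, -8, 0)

(∇×F)₁ = ∂F₃/∂y − ∂F₂/∂z = 3*x - 4*y^2 - z
(∇×F)₂ = ∂F₁/∂z − ∂F₃/∂x = -3*y - 6*z + 4
(∇×F)₃ = ∂F₂/∂x − ∂F₁/∂y = 0
∇×F = (3*x - 4*y^2 - z, -3*y - 6*z + 4, 0)
At (3, -2, 3): (-10, -8, 0).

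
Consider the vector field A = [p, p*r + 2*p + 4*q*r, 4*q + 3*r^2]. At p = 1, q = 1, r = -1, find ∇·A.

-9

∂A₁/∂p = 1
∂A₂/∂q = 4*r
∂A₃/∂r = 6*r
∇·A = 10*r + 1
At (1, 1, -1): -9.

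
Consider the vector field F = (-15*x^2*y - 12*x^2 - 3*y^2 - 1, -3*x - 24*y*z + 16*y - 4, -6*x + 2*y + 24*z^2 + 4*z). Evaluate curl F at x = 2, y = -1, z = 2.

(-22, 6, 51)

(∇×F)₁ = ∂F₃/∂y − ∂F₂/∂z = 24*y + 2
(∇×F)₂ = ∂F₁/∂z − ∂F₃/∂x = 6
(∇×F)₃ = ∂F₂/∂x − ∂F₁/∂y = 15*x^2 + 6*y - 3
∇×F = (24*y + 2, 6, 15*x^2 + 6*y - 3)
At (2, -1, 2): (-22, 6, 51).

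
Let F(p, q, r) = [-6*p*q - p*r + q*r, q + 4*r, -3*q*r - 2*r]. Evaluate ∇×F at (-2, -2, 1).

(-7, 0, -13)

(∇×F)₁ = ∂F₃/∂q − ∂F₂/∂r = -3*r - 4
(∇×F)₂ = ∂F₁/∂r − ∂F₃/∂p = -p + q
(∇×F)₃ = ∂F₂/∂p − ∂F₁/∂q = 6*p - r
∇×F = (-3*r - 4, -p + q, 6*p - r)
At (-2, -2, 1): (-7, 0, -13).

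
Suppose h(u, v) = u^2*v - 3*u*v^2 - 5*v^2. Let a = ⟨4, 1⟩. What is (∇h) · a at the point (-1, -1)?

1

∂h/∂u = 2*u*v - 3*v^2
∂h/∂v = u^2 - 6*u*v - 10*v
∇h at (-1, -1) = (-1, 5)
∇h · a = (-1)(4) + (5)(1) = 1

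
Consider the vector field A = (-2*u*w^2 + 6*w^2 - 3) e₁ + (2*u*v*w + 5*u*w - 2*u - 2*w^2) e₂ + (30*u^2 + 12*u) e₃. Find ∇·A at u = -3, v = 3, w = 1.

-8

∂A₁/∂u = -2*w^2
∂A₂/∂v = 2*u*w
∂A₃/∂w = 0
∇·A = 2*u*w - 2*w^2
At (-3, 3, 1): -8.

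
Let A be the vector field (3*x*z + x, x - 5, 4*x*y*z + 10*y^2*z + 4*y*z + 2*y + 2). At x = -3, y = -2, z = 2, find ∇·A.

∂A₁/∂x = 3*z + 1
∂A₂/∂y = 0
∂A₃/∂z = 4*x*y + 10*y^2 + 4*y
∇·A = 4*x*y + 10*y^2 + 4*y + 3*z + 1
At (-3, -2, 2): 63.

63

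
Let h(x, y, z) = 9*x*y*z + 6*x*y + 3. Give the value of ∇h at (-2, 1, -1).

(-3, 6, -18)

∂h/∂x = 9*y*z + 6*y
∂h/∂y = 9*x*z + 6*x
∂h/∂z = 9*x*y
∇h = (9*y*z + 6*y, 9*x*z + 6*x, 9*x*y)
At (-2, 1, -1): (-3, 6, -18).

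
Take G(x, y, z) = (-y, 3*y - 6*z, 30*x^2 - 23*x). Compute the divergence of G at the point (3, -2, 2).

3

∂G₁/∂x = 0
∂G₂/∂y = 3
∂G₃/∂z = 0
∇·G = 3
At (3, -2, 2): 3.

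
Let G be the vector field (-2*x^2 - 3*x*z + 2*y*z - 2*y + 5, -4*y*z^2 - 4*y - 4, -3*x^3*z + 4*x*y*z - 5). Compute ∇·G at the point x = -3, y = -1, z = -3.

∂G₁/∂x = -4*x - 3*z
∂G₂/∂y = -4*z^2 - 4
∂G₃/∂z = -3*x^3 + 4*x*y
∇·G = -3*x^3 + 4*x*y - 4*x - 4*z^2 - 3*z - 4
At (-3, -1, -3): 74.

74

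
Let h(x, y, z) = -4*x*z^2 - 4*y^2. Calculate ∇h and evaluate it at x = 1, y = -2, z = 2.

(-16, 16, -16)

∂h/∂x = -4*z^2
∂h/∂y = -8*y
∂h/∂z = -8*x*z
∇h = (-4*z^2, -8*y, -8*x*z)
At (1, -2, 2): (-16, 16, -16).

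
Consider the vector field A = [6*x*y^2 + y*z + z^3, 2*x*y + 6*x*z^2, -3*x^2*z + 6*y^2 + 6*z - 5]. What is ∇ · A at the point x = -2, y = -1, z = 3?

∂A₁/∂x = 6*y^2
∂A₂/∂y = 2*x
∂A₃/∂z = -3*x^2 + 6
∇·A = -3*x^2 + 2*x + 6*y^2 + 6
At (-2, -1, 3): -4.

-4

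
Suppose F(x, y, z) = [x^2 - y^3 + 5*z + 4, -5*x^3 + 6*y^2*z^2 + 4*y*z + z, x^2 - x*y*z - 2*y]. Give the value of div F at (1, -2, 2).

∂F₁/∂x = 2*x
∂F₂/∂y = 12*y*z^2 + 4*z
∂F₃/∂z = -x*y
∇·F = -x*y + 2*x + 12*y*z^2 + 4*z
At (1, -2, 2): -84.

-84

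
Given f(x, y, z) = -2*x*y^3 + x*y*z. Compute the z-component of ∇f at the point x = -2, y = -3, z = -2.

(∇f)_3 = ∂f/∂z = x*y
At (-2, -3, -2): 6.

6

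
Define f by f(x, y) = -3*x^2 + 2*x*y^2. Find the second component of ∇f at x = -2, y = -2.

(∇f)_2 = ∂f/∂y = 4*x*y
At (-2, -2): 16.

16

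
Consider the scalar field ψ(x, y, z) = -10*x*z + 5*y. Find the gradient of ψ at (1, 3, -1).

∂ψ/∂x = -10*z
∂ψ/∂y = 5
∂ψ/∂z = -10*x
∇ψ = (-10*z, 5, -10*x)
At (1, 3, -1): (10, 5, -10).

(10, 5, -10)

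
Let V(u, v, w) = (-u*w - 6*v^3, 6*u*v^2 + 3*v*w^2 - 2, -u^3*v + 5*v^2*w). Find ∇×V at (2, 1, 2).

(0, 10, 24)

(∇×V)₁ = ∂V₃/∂v − ∂V₂/∂w = -u^3 + 4*v*w
(∇×V)₂ = ∂V₁/∂w − ∂V₃/∂u = 3*u^2*v - u
(∇×V)₃ = ∂V₂/∂u − ∂V₁/∂v = 24*v^2
∇×V = (-u^3 + 4*v*w, 3*u^2*v - u, 24*v^2)
At (2, 1, 2): (0, 10, 24).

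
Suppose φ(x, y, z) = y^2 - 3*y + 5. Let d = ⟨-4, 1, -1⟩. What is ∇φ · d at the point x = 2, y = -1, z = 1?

-5

∂φ/∂x = 0
∂φ/∂y = 2*y - 3
∂φ/∂z = 0
∇φ at (2, -1, 1) = (0, -5, 0)
∇φ · d = (0)(-4) + (-5)(1) + (0)(-1) = -5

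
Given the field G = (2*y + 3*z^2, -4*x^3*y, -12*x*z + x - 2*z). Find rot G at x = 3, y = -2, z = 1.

(0, 17, 214)

(∇×G)₁ = ∂G₃/∂y − ∂G₂/∂z = 0
(∇×G)₂ = ∂G₁/∂z − ∂G₃/∂x = 18*z - 1
(∇×G)₃ = ∂G₂/∂x − ∂G₁/∂y = -12*x^2*y - 2
∇×G = (0, 18*z - 1, -12*x^2*y - 2)
At (3, -2, 1): (0, 17, 214).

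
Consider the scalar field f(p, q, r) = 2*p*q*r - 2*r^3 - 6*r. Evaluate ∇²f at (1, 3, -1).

12

∂²f/∂p² = 0
∂²f/∂q² = 0
∂²f/∂r² = -12*r
∇²f = -12*r
At (1, 3, -1): 12.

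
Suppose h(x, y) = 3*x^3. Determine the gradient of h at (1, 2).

(9, 0)

∂h/∂x = 9*x^2
∂h/∂y = 0
∇h = (9*x^2, 0)
At (1, 2): (9, 0).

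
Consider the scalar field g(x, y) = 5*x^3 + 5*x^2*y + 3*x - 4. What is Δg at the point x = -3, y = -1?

-100

∂²g/∂x² = 10*(3*x + y)
∂²g/∂y² = 0
∇²g = 30*x + 10*y
At (-3, -1): -100.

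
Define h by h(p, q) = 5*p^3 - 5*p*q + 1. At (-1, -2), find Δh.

-30

∂²h/∂p² = 30*p
∂²h/∂q² = 0
∇²h = 30*p
At (-1, -2): -30.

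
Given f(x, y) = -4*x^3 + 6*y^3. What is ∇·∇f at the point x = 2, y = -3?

∂²f/∂x² = -24*x
∂²f/∂y² = 36*y
∇²f = -24*x + 36*y
At (2, -3): -156.

-156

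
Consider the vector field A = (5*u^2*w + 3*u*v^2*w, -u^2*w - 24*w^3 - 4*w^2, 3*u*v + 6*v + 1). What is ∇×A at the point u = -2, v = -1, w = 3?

(∇×A)₁ = ∂A₃/∂v − ∂A₂/∂w = u^2 + 3*u + 72*w^2 + 8*w + 6
(∇×A)₂ = ∂A₁/∂w − ∂A₃/∂u = 5*u^2 + 3*u*v^2 - 3*v
(∇×A)₃ = ∂A₂/∂u − ∂A₁/∂v = -6*u*v*w - 2*u*w
∇×A = (u^2 + 3*u + 72*w^2 + 8*w + 6, 5*u^2 + 3*u*v^2 - 3*v, -6*u*v*w - 2*u*w)
At (-2, -1, 3): (676, 17, -24).

(676, 17, -24)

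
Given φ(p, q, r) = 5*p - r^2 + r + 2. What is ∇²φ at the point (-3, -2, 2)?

-2

∂²φ/∂p² = 0
∂²φ/∂q² = 0
∂²φ/∂r² = -2
∇²φ = -2
At (-3, -2, 2): -2.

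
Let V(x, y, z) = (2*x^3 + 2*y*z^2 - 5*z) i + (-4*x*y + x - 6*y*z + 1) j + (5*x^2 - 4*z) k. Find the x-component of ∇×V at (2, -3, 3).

-18

(∇×V)_1 = ∂V₃/∂y − ∂V₂/∂z
= 0 − (-6*y)
= 6*y
At (2, -3, 3): -18.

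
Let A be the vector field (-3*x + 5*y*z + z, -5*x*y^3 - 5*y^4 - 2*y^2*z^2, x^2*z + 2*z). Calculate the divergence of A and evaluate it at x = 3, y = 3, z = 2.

-985

∂A₁/∂x = -3
∂A₂/∂y = -15*x*y^2 - 20*y^3 - 4*y*z^2
∂A₃/∂z = x^2 + 2
∇·A = x^2 - 15*x*y^2 - 20*y^3 - 4*y*z^2 - 1
At (3, 3, 2): -985.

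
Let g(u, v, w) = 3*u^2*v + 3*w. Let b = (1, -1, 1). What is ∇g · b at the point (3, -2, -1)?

-60

∂g/∂u = 6*u*v
∂g/∂v = 3*u^2
∂g/∂w = 3
∇g at (3, -2, -1) = (-36, 27, 3)
∇g · b = (-36)(1) + (27)(-1) + (3)(1) = -60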